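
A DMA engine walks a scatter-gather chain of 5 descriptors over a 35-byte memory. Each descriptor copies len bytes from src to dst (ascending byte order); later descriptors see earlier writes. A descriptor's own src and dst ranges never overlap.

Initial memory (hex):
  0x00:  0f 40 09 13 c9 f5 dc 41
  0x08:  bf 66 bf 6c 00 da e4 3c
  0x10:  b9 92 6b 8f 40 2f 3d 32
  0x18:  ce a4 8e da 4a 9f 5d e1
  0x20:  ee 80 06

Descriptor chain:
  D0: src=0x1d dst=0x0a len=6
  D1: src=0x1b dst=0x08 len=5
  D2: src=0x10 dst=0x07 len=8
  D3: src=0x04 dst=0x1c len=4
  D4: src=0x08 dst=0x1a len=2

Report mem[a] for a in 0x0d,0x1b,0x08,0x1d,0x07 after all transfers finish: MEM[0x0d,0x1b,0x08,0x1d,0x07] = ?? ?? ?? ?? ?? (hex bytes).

  after D0: wrote 6B at 0x0a = 9f5de1ee8006
  after D1: wrote 5B at 0x08 = da4a9f5de1
  after D2: wrote 8B at 0x07 = b9926b8f402f3d32
  after D3: wrote 4B at 0x1c = c9f5dcb9
  after D4: wrote 2B at 0x1a = 926b
query mem[0x0d]=0x3d, mem[0x1b]=0x6b, mem[0x08]=0x92, mem[0x1d]=0xf5, mem[0x07]=0xb9

MEM[0x0d,0x1b,0x08,0x1d,0x07] = 3d 6b 92 f5 b9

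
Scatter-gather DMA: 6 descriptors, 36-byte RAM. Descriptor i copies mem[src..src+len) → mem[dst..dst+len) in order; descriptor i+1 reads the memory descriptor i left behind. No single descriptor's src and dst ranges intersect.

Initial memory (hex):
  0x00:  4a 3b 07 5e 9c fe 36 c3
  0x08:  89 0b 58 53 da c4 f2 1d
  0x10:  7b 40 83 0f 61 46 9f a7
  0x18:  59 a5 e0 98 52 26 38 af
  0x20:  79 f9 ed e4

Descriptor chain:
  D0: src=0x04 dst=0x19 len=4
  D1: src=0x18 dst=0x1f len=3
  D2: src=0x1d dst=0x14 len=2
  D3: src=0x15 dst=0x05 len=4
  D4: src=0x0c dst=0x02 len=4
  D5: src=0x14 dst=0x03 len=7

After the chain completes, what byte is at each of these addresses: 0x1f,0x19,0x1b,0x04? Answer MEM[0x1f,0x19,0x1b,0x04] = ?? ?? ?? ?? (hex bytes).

#0 dst[0x19+4] := {0x9c,0xfe,0x36,0xc3}
#1 dst[0x1f+3] := {0x59,0x9c,0xfe}
#2 dst[0x14+2] := {0x26,0x38}
#3 dst[0x05+4] := {0x38,0x9f,0xa7,0x59}
#4 dst[0x02+4] := {0xda,0xc4,0xf2,0x1d}
#5 dst[0x03+7] := {0x26,0x38,0x9f,0xa7,0x59,0x9c,0xfe}
query mem[0x1f]=0x59, mem[0x19]=0x9c, mem[0x1b]=0x36, mem[0x04]=0x38

MEM[0x1f,0x19,0x1b,0x04] = 59 9c 36 38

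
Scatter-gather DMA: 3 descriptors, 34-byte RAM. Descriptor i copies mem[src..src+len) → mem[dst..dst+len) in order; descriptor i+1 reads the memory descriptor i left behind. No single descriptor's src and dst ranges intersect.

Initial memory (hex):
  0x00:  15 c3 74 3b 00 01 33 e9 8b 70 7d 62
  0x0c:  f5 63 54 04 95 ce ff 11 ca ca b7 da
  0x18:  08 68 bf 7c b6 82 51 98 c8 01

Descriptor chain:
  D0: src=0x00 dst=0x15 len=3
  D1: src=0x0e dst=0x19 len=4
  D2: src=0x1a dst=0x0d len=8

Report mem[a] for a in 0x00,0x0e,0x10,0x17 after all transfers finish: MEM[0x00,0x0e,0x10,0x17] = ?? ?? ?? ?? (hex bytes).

[0] 0x00->0x15 len=3 : 15 c3 74
[1] 0x0e->0x19 len=4 : 54 04 95 ce
[2] 0x1a->0x0d len=8 : 04 95 ce 82 51 98 c8 01
query mem[0x00]=0x15, mem[0x0e]=0x95, mem[0x10]=0x82, mem[0x17]=0x74

MEM[0x00,0x0e,0x10,0x17] = 15 95 82 74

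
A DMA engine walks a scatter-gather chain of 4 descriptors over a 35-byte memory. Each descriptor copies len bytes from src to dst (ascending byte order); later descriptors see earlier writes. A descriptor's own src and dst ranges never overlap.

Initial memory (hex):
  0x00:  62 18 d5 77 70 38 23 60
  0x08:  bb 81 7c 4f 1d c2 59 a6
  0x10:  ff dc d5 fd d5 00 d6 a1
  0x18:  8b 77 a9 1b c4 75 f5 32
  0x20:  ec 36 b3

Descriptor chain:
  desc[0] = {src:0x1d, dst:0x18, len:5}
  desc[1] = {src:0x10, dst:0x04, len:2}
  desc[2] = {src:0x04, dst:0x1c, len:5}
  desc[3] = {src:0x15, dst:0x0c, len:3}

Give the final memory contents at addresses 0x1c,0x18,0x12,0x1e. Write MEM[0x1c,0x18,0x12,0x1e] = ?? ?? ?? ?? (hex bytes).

MEM[0x1c,0x18,0x12,0x1e] = ff 75 d5 23

[0] 0x1d->0x18 len=5 : 75 f5 32 ec 36
[1] 0x10->0x04 len=2 : ff dc
[2] 0x04->0x1c len=5 : ff dc 23 60 bb
[3] 0x15->0x0c len=3 : 00 d6 a1
query mem[0x1c]=0xff, mem[0x18]=0x75, mem[0x12]=0xd5, mem[0x1e]=0x23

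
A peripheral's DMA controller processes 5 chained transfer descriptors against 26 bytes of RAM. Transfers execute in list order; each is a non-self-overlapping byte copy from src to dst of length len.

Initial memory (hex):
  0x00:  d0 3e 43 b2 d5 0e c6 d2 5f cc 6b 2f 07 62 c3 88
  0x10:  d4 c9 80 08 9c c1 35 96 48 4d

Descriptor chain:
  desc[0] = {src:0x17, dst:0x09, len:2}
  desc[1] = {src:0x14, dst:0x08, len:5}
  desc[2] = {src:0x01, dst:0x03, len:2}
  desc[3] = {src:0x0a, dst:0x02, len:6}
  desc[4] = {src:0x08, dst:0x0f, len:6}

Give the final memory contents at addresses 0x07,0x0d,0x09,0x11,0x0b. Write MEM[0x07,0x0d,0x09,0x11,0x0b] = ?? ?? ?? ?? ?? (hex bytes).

MEM[0x07,0x0d,0x09,0x11,0x0b] = 88 62 c1 35 96

[0] 0x17->0x09 len=2 : 96 48
[1] 0x14->0x08 len=5 : 9c c1 35 96 48
[2] 0x01->0x03 len=2 : 3e 43
[3] 0x0a->0x02 len=6 : 35 96 48 62 c3 88
[4] 0x08->0x0f len=6 : 9c c1 35 96 48 62
query mem[0x07]=0x88, mem[0x0d]=0x62, mem[0x09]=0xc1, mem[0x11]=0x35, mem[0x0b]=0x96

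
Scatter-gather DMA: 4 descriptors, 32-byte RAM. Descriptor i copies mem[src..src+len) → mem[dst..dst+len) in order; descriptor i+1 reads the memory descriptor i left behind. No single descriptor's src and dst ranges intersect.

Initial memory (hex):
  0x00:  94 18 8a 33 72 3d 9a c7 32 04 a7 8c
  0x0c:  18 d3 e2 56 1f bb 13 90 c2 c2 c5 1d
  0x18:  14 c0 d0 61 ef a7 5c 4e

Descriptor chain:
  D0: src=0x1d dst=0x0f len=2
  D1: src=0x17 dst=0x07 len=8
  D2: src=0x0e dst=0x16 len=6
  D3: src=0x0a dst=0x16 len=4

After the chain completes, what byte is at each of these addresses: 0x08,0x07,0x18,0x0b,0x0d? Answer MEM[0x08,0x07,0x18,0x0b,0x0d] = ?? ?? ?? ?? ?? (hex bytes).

[0] 0x1d->0x0f len=2 : a7 5c
[1] 0x17->0x07 len=8 : 1d 14 c0 d0 61 ef a7 5c
[2] 0x0e->0x16 len=6 : 5c a7 5c bb 13 90
[3] 0x0a->0x16 len=4 : d0 61 ef a7
query mem[0x08]=0x14, mem[0x07]=0x1d, mem[0x18]=0xef, mem[0x0b]=0x61, mem[0x0d]=0xa7

MEM[0x08,0x07,0x18,0x0b,0x0d] = 14 1d ef 61 a7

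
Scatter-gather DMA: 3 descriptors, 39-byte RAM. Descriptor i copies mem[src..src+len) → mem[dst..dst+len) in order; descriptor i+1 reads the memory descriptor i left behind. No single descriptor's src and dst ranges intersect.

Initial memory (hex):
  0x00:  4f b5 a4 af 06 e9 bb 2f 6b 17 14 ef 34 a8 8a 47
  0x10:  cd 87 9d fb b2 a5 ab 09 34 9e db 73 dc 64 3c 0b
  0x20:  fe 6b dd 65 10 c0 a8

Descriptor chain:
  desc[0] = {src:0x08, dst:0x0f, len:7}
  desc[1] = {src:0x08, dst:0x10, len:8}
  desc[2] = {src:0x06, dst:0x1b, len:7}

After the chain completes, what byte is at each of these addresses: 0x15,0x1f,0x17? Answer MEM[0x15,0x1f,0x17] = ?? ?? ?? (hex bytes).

MEM[0x15,0x1f,0x17] = a8 14 6b

D0: mem[0x0f..0x15] <- [6b 17 14 ef 34 a8 8a]
D1: mem[0x10..0x17] <- [6b 17 14 ef 34 a8 8a 6b]
D2: mem[0x1b..0x21] <- [bb 2f 6b 17 14 ef 34]
query mem[0x15]=0xa8, mem[0x1f]=0x14, mem[0x17]=0x6b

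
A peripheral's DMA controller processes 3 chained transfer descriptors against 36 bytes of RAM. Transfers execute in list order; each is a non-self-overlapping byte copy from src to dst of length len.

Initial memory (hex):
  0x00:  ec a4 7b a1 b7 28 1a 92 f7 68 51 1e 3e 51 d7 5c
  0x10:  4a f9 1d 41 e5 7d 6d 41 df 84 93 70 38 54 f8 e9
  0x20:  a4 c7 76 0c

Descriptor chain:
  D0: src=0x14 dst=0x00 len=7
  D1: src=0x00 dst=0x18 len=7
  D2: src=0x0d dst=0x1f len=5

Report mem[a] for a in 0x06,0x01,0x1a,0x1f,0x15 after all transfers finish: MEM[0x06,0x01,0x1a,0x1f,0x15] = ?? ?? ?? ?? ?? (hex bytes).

MEM[0x06,0x01,0x1a,0x1f,0x15] = 93 7d 6d 51 7d

D0: mem[0x00..0x06] <- [e5 7d 6d 41 df 84 93]
D1: mem[0x18..0x1e] <- [e5 7d 6d 41 df 84 93]
D2: mem[0x1f..0x23] <- [51 d7 5c 4a f9]
query mem[0x06]=0x93, mem[0x01]=0x7d, mem[0x1a]=0x6d, mem[0x1f]=0x51, mem[0x15]=0x7d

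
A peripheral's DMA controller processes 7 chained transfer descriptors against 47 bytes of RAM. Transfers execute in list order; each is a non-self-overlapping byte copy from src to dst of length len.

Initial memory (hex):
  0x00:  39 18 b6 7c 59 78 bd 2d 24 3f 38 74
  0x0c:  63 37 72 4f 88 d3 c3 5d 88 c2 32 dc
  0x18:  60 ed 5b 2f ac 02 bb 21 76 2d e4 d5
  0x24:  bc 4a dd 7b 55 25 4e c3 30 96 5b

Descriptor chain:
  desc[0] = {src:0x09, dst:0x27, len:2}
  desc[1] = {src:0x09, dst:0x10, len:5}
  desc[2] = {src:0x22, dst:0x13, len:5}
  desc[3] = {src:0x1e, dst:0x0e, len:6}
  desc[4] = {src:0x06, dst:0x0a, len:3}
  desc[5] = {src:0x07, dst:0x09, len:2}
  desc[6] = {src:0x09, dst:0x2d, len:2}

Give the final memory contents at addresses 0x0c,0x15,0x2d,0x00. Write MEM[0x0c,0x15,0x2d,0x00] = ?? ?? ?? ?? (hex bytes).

MEM[0x0c,0x15,0x2d,0x00] = 24 bc 2d 39

[0] 0x09->0x27 len=2 : 3f 38
[1] 0x09->0x10 len=5 : 3f 38 74 63 37
[2] 0x22->0x13 len=5 : e4 d5 bc 4a dd
[3] 0x1e->0x0e len=6 : bb 21 76 2d e4 d5
[4] 0x06->0x0a len=3 : bd 2d 24
[5] 0x07->0x09 len=2 : 2d 24
[6] 0x09->0x2d len=2 : 2d 24
query mem[0x0c]=0x24, mem[0x15]=0xbc, mem[0x2d]=0x2d, mem[0x00]=0x39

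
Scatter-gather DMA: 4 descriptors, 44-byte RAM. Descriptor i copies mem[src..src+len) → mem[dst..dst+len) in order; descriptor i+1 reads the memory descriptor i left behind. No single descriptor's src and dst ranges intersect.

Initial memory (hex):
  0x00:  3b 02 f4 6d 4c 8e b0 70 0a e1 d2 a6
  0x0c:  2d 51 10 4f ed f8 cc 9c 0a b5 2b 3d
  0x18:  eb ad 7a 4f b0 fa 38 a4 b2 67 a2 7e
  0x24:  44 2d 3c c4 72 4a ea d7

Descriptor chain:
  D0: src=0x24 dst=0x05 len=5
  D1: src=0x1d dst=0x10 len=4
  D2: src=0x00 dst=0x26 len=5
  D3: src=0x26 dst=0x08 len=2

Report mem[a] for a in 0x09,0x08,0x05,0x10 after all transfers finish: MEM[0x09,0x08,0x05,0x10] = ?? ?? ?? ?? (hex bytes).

MEM[0x09,0x08,0x05,0x10] = 02 3b 44 fa

D0: mem[0x05..0x09] <- [44 2d 3c c4 72]
D1: mem[0x10..0x13] <- [fa 38 a4 b2]
D2: mem[0x26..0x2a] <- [3b 02 f4 6d 4c]
D3: mem[0x08..0x09] <- [3b 02]
query mem[0x09]=0x02, mem[0x08]=0x3b, mem[0x05]=0x44, mem[0x10]=0xfa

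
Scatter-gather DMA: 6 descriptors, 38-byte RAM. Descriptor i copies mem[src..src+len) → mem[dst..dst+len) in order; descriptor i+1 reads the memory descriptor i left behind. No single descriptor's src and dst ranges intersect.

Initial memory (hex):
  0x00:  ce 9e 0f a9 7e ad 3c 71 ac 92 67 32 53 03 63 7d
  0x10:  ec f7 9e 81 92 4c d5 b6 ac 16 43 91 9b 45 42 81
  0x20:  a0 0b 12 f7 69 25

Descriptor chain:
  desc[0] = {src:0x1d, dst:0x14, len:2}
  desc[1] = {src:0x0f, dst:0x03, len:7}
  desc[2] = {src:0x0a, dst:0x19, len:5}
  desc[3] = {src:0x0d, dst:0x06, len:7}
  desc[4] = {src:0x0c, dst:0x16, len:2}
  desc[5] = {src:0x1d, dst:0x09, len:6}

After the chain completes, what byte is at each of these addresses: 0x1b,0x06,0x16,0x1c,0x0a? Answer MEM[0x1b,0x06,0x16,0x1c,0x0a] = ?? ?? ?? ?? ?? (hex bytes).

D0: mem[0x14..0x15] <- [45 42]
D1: mem[0x03..0x09] <- [7d ec f7 9e 81 45 42]
D2: mem[0x19..0x1d] <- [67 32 53 03 63]
D3: mem[0x06..0x0c] <- [03 63 7d ec f7 9e 81]
D4: mem[0x16..0x17] <- [81 03]
D5: mem[0x09..0x0e] <- [63 42 81 a0 0b 12]
query mem[0x1b]=0x53, mem[0x06]=0x03, mem[0x16]=0x81, mem[0x1c]=0x03, mem[0x0a]=0x42

MEM[0x1b,0x06,0x16,0x1c,0x0a] = 53 03 81 03 42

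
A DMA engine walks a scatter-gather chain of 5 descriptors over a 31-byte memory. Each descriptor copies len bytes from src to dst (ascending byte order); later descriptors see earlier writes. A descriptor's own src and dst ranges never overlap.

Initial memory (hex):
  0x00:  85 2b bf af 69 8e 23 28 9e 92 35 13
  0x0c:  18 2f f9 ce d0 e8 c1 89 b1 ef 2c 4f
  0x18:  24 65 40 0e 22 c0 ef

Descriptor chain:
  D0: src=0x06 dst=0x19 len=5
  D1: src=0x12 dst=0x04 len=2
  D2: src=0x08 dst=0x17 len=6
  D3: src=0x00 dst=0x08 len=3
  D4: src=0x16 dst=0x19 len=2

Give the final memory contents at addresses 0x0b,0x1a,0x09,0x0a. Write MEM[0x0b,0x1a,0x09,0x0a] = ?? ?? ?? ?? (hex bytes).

[0] 0x06->0x19 len=5 : 23 28 9e 92 35
[1] 0x12->0x04 len=2 : c1 89
[2] 0x08->0x17 len=6 : 9e 92 35 13 18 2f
[3] 0x00->0x08 len=3 : 85 2b bf
[4] 0x16->0x19 len=2 : 2c 9e
query mem[0x0b]=0x13, mem[0x1a]=0x9e, mem[0x09]=0x2b, mem[0x0a]=0xbf

MEM[0x0b,0x1a,0x09,0x0a] = 13 9e 2b bf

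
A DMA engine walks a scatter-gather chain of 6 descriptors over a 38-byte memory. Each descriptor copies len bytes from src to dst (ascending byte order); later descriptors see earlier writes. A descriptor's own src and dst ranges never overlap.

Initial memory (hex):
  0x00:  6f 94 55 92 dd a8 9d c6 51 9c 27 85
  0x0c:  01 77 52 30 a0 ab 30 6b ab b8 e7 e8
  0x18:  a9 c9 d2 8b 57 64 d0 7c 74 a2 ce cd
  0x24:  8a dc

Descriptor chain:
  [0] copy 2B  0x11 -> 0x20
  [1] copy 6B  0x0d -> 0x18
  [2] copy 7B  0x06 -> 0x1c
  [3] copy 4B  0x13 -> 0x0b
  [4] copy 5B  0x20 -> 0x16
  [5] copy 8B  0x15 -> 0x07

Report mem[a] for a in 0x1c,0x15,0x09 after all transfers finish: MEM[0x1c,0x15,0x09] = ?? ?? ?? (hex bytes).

MEM[0x1c,0x15,0x09] = 9d b8 85

#0 dst[0x20+2] := {0xab,0x30}
#1 dst[0x18+6] := {0x77,0x52,0x30,0xa0,0xab,0x30}
#2 dst[0x1c+7] := {0x9d,0xc6,0x51,0x9c,0x27,0x85,0x01}
#3 dst[0x0b+4] := {0x6b,0xab,0xb8,0xe7}
#4 dst[0x16+5] := {0x27,0x85,0x01,0xcd,0x8a}
#5 dst[0x07+8] := {0xb8,0x27,0x85,0x01,0xcd,0x8a,0xa0,0x9d}
query mem[0x1c]=0x9d, mem[0x15]=0xb8, mem[0x09]=0x85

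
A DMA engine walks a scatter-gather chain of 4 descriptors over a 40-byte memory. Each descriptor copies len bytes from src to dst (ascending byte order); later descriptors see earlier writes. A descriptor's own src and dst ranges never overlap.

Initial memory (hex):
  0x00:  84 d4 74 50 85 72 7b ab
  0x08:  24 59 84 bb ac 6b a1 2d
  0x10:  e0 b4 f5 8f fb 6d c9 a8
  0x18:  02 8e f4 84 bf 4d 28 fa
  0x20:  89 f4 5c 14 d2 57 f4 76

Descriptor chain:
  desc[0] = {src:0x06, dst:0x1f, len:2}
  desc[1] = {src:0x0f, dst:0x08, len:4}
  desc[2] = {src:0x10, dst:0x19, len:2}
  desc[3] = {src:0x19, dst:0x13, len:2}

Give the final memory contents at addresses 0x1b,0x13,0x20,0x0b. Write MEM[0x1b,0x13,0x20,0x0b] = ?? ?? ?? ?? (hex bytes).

  after D0: wrote 2B at 0x1f = 7bab
  after D1: wrote 4B at 0x08 = 2de0b4f5
  after D2: wrote 2B at 0x19 = e0b4
  after D3: wrote 2B at 0x13 = e0b4
query mem[0x1b]=0x84, mem[0x13]=0xe0, mem[0x20]=0xab, mem[0x0b]=0xf5

MEM[0x1b,0x13,0x20,0x0b] = 84 e0 ab f5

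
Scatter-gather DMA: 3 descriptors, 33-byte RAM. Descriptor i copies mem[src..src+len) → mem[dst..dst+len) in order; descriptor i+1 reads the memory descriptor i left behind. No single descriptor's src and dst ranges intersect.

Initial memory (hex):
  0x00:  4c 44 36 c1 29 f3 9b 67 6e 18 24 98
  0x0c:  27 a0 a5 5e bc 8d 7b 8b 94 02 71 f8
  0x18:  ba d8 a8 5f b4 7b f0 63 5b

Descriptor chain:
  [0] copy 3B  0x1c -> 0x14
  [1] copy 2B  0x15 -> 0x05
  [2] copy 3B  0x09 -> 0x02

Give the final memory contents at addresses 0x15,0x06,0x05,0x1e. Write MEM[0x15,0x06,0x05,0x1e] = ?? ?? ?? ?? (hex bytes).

[0] 0x1c->0x14 len=3 : b4 7b f0
[1] 0x15->0x05 len=2 : 7b f0
[2] 0x09->0x02 len=3 : 18 24 98
query mem[0x15]=0x7b, mem[0x06]=0xf0, mem[0x05]=0x7b, mem[0x1e]=0xf0

MEM[0x15,0x06,0x05,0x1e] = 7b f0 7b f0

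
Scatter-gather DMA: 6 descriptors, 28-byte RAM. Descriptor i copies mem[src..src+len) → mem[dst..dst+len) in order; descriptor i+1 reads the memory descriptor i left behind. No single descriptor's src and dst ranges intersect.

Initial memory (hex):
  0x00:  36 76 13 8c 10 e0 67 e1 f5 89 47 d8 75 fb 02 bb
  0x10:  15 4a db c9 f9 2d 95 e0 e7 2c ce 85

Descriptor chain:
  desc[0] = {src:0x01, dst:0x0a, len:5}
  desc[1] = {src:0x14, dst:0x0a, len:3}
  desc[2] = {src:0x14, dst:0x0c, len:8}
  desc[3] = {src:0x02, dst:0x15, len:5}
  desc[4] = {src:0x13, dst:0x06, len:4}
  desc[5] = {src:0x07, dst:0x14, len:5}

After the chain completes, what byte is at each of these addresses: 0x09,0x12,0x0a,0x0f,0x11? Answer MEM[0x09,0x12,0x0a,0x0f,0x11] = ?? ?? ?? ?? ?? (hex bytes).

MEM[0x09,0x12,0x0a,0x0f,0x11] = 8c ce f9 e0 2c

D0: mem[0x0a..0x0e] <- [76 13 8c 10 e0]
D1: mem[0x0a..0x0c] <- [f9 2d 95]
D2: mem[0x0c..0x13] <- [f9 2d 95 e0 e7 2c ce 85]
D3: mem[0x15..0x19] <- [13 8c 10 e0 67]
D4: mem[0x06..0x09] <- [85 f9 13 8c]
D5: mem[0x14..0x18] <- [f9 13 8c f9 2d]
query mem[0x09]=0x8c, mem[0x12]=0xce, mem[0x0a]=0xf9, mem[0x0f]=0xe0, mem[0x11]=0x2c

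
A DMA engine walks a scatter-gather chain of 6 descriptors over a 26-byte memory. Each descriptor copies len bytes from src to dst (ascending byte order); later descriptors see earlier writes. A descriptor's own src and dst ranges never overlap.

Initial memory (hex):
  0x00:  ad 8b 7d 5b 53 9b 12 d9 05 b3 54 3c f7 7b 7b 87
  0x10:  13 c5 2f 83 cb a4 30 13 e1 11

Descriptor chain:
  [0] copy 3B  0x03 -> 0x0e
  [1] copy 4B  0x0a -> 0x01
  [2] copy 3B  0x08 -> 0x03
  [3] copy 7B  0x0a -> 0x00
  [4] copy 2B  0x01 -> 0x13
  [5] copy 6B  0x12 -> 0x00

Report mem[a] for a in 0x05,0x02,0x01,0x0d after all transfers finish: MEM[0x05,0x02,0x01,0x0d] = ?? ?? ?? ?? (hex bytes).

MEM[0x05,0x02,0x01,0x0d] = 13 f7 3c 7b

D0: mem[0x0e..0x10] <- [5b 53 9b]
D1: mem[0x01..0x04] <- [54 3c f7 7b]
D2: mem[0x03..0x05] <- [05 b3 54]
D3: mem[0x00..0x06] <- [54 3c f7 7b 5b 53 9b]
D4: mem[0x13..0x14] <- [3c f7]
D5: mem[0x00..0x05] <- [2f 3c f7 a4 30 13]
query mem[0x05]=0x13, mem[0x02]=0xf7, mem[0x01]=0x3c, mem[0x0d]=0x7b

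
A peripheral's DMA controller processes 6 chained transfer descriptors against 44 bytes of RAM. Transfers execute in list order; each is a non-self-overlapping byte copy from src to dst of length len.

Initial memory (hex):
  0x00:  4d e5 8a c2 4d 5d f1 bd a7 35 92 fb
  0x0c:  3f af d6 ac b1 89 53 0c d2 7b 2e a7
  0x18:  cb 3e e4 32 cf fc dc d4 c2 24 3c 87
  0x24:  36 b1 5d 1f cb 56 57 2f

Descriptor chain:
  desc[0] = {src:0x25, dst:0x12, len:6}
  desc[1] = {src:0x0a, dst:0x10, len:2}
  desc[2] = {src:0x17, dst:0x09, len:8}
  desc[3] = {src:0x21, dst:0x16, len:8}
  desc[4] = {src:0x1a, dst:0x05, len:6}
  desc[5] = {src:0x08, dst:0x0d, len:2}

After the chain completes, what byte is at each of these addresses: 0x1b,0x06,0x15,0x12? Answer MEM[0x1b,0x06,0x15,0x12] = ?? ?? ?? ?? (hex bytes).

D0: mem[0x12..0x17] <- [b1 5d 1f cb 56 57]
D1: mem[0x10..0x11] <- [92 fb]
D2: mem[0x09..0x10] <- [57 cb 3e e4 32 cf fc dc]
D3: mem[0x16..0x1d] <- [24 3c 87 36 b1 5d 1f cb]
D4: mem[0x05..0x0a] <- [b1 5d 1f cb dc d4]
D5: mem[0x0d..0x0e] <- [cb dc]
query mem[0x1b]=0x5d, mem[0x06]=0x5d, mem[0x15]=0xcb, mem[0x12]=0xb1

MEM[0x1b,0x06,0x15,0x12] = 5d 5d cb b1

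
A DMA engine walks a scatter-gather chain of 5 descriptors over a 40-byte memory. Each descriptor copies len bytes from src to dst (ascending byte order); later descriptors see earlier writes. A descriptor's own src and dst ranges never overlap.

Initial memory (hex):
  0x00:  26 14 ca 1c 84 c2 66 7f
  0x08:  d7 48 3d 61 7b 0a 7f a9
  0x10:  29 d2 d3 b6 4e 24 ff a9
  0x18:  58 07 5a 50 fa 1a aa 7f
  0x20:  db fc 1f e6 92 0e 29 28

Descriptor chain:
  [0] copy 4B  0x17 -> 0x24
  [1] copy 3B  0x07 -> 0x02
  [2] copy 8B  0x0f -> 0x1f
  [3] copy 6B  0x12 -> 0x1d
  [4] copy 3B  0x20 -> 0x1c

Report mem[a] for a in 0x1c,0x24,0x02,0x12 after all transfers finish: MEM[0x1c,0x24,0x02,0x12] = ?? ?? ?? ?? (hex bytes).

[0] 0x17->0x24 len=4 : a9 58 07 5a
[1] 0x07->0x02 len=3 : 7f d7 48
[2] 0x0f->0x1f len=8 : a9 29 d2 d3 b6 4e 24 ff
[3] 0x12->0x1d len=6 : d3 b6 4e 24 ff a9
[4] 0x20->0x1c len=3 : 24 ff a9
query mem[0x1c]=0x24, mem[0x24]=0x4e, mem[0x02]=0x7f, mem[0x12]=0xd3

MEM[0x1c,0x24,0x02,0x12] = 24 4e 7f d3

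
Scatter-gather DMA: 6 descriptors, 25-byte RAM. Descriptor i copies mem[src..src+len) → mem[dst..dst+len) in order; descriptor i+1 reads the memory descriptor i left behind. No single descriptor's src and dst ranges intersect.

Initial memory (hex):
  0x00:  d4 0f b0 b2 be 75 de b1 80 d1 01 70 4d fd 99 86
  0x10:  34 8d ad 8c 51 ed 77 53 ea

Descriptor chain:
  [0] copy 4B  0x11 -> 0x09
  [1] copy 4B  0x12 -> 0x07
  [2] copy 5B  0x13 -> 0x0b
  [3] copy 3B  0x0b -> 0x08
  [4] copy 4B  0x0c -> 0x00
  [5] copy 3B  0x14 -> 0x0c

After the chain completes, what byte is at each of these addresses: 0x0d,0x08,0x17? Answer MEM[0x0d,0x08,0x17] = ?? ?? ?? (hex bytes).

MEM[0x0d,0x08,0x17] = ed 8c 53

D0: mem[0x09..0x0c] <- [8d ad 8c 51]
D1: mem[0x07..0x0a] <- [ad 8c 51 ed]
D2: mem[0x0b..0x0f] <- [8c 51 ed 77 53]
D3: mem[0x08..0x0a] <- [8c 51 ed]
D4: mem[0x00..0x03] <- [51 ed 77 53]
D5: mem[0x0c..0x0e] <- [51 ed 77]
query mem[0x0d]=0xed, mem[0x08]=0x8c, mem[0x17]=0x53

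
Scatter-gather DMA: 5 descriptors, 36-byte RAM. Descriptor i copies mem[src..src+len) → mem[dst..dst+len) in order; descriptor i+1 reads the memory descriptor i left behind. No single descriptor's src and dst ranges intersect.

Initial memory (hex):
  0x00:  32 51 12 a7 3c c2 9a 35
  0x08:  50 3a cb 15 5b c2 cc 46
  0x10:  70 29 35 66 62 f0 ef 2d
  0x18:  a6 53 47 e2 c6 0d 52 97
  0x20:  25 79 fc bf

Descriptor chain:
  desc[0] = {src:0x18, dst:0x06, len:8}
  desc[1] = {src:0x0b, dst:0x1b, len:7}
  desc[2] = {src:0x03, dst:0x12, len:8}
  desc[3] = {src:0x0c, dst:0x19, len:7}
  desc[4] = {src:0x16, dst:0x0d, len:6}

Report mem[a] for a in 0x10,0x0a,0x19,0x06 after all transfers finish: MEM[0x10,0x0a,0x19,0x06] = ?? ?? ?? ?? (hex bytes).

  after D0: wrote 8B at 0x06 = a65347e2c60d5297
  after D1: wrote 7B at 0x1b = 0d5297cc467029
  after D2: wrote 8B at 0x12 = a73cc2a65347e2c6
  after D3: wrote 7B at 0x19 = 5297cc467029a7
  after D4: wrote 6B at 0x0d = 5347e25297cc
query mem[0x10]=0x52, mem[0x0a]=0xc6, mem[0x19]=0x52, mem[0x06]=0xa6

MEM[0x10,0x0a,0x19,0x06] = 52 c6 52 a6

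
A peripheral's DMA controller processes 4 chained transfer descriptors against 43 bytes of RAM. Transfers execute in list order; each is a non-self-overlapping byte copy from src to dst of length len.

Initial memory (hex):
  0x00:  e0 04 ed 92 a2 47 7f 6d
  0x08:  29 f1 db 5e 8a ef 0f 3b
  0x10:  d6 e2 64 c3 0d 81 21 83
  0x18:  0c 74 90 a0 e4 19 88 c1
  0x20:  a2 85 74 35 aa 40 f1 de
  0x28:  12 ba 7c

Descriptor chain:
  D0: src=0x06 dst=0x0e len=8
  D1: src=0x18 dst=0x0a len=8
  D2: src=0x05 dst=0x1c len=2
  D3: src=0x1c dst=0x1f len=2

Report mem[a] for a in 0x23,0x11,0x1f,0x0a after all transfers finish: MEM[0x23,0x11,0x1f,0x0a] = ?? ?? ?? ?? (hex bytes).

D0: mem[0x0e..0x15] <- [7f 6d 29 f1 db 5e 8a ef]
D1: mem[0x0a..0x11] <- [0c 74 90 a0 e4 19 88 c1]
D2: mem[0x1c..0x1d] <- [47 7f]
D3: mem[0x1f..0x20] <- [47 7f]
query mem[0x23]=0x35, mem[0x11]=0xc1, mem[0x1f]=0x47, mem[0x0a]=0x0c

MEM[0x23,0x11,0x1f,0x0a] = 35 c1 47 0c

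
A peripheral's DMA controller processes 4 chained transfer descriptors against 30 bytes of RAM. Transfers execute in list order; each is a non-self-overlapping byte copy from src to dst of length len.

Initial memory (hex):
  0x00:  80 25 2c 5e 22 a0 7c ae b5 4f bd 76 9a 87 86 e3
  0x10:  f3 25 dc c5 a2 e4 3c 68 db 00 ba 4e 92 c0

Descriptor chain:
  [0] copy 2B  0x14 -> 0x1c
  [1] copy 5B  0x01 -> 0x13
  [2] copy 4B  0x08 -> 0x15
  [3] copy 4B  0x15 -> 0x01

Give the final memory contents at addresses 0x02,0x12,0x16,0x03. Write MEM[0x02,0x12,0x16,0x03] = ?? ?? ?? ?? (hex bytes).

MEM[0x02,0x12,0x16,0x03] = 4f dc 4f bd

[0] 0x14->0x1c len=2 : a2 e4
[1] 0x01->0x13 len=5 : 25 2c 5e 22 a0
[2] 0x08->0x15 len=4 : b5 4f bd 76
[3] 0x15->0x01 len=4 : b5 4f bd 76
query mem[0x02]=0x4f, mem[0x12]=0xdc, mem[0x16]=0x4f, mem[0x03]=0xbd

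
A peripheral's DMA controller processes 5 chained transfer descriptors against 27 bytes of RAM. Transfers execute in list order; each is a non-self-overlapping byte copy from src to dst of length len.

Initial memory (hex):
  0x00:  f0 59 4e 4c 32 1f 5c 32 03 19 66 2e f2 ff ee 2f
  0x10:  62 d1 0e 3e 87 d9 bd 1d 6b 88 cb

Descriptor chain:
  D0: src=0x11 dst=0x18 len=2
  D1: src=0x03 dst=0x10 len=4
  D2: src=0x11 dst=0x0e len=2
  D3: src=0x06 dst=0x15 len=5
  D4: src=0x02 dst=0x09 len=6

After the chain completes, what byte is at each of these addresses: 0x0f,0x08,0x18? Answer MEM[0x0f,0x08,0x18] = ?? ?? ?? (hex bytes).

#0 dst[0x18+2] := {0xd1,0x0e}
#1 dst[0x10+4] := {0x4c,0x32,0x1f,0x5c}
#2 dst[0x0e+2] := {0x32,0x1f}
#3 dst[0x15+5] := {0x5c,0x32,0x03,0x19,0x66}
#4 dst[0x09+6] := {0x4e,0x4c,0x32,0x1f,0x5c,0x32}
query mem[0x0f]=0x1f, mem[0x08]=0x03, mem[0x18]=0x19

MEM[0x0f,0x08,0x18] = 1f 03 19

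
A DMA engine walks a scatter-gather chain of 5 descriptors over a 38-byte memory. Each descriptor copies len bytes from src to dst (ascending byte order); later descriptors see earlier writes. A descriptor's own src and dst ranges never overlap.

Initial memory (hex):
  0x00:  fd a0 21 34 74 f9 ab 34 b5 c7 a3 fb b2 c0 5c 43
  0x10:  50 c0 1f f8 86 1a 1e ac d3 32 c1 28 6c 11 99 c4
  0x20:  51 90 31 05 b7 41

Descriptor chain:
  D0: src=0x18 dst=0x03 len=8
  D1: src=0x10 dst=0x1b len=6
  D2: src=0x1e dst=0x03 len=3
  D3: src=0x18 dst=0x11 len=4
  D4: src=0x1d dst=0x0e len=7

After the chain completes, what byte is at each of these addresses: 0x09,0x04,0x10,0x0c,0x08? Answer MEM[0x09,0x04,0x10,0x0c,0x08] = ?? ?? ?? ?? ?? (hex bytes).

MEM[0x09,0x04,0x10,0x0c,0x08] = 99 86 86 b2 11

D0: mem[0x03..0x0a] <- [d3 32 c1 28 6c 11 99 c4]
D1: mem[0x1b..0x20] <- [50 c0 1f f8 86 1a]
D2: mem[0x03..0x05] <- [f8 86 1a]
D3: mem[0x11..0x14] <- [d3 32 c1 50]
D4: mem[0x0e..0x14] <- [1f f8 86 1a 90 31 05]
query mem[0x09]=0x99, mem[0x04]=0x86, mem[0x10]=0x86, mem[0x0c]=0xb2, mem[0x08]=0x11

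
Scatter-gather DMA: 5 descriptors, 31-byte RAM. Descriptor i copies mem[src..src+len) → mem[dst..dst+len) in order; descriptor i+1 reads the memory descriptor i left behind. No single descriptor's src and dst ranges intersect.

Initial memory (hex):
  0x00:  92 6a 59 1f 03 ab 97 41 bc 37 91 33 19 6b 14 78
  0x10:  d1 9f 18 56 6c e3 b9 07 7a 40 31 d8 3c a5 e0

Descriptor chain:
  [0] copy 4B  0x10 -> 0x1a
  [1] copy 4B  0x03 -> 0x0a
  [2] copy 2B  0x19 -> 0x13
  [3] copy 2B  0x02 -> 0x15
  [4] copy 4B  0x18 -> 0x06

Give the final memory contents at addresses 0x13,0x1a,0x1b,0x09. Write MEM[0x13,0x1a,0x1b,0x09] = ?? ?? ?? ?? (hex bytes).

MEM[0x13,0x1a,0x1b,0x09] = 40 d1 9f 9f

D0: mem[0x1a..0x1d] <- [d1 9f 18 56]
D1: mem[0x0a..0x0d] <- [1f 03 ab 97]
D2: mem[0x13..0x14] <- [40 d1]
D3: mem[0x15..0x16] <- [59 1f]
D4: mem[0x06..0x09] <- [7a 40 d1 9f]
query mem[0x13]=0x40, mem[0x1a]=0xd1, mem[0x1b]=0x9f, mem[0x09]=0x9f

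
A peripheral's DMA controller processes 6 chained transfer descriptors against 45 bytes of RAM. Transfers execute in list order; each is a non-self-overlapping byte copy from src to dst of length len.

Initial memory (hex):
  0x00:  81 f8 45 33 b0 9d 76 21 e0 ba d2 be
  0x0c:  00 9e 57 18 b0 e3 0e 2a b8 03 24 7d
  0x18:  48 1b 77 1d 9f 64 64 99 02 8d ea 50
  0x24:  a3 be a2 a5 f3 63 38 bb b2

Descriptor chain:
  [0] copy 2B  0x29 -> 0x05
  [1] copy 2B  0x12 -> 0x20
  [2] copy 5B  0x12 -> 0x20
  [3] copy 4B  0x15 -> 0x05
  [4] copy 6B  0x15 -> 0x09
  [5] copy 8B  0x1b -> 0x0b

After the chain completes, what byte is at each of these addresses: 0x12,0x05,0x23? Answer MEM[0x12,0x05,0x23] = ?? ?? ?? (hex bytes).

#0 dst[0x05+2] := {0x63,0x38}
#1 dst[0x20+2] := {0x0e,0x2a}
#2 dst[0x20+5] := {0x0e,0x2a,0xb8,0x03,0x24}
#3 dst[0x05+4] := {0x03,0x24,0x7d,0x48}
#4 dst[0x09+6] := {0x03,0x24,0x7d,0x48,0x1b,0x77}
#5 dst[0x0b+8] := {0x1d,0x9f,0x64,0x64,0x99,0x0e,0x2a,0xb8}
query mem[0x12]=0xb8, mem[0x05]=0x03, mem[0x23]=0x03

MEM[0x12,0x05,0x23] = b8 03 03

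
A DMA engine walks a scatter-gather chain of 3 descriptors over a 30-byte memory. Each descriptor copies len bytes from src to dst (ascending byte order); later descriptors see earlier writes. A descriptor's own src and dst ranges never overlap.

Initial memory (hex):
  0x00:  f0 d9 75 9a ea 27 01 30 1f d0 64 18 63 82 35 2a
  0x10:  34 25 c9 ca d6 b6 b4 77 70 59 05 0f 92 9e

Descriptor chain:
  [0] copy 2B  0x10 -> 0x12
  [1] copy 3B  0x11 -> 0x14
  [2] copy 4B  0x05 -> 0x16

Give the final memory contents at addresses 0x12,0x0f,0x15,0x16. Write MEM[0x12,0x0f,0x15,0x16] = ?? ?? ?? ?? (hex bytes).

MEM[0x12,0x0f,0x15,0x16] = 34 2a 34 27

  after D0: wrote 2B at 0x12 = 3425
  after D1: wrote 3B at 0x14 = 253425
  after D2: wrote 4B at 0x16 = 2701301f
query mem[0x12]=0x34, mem[0x0f]=0x2a, mem[0x15]=0x34, mem[0x16]=0x27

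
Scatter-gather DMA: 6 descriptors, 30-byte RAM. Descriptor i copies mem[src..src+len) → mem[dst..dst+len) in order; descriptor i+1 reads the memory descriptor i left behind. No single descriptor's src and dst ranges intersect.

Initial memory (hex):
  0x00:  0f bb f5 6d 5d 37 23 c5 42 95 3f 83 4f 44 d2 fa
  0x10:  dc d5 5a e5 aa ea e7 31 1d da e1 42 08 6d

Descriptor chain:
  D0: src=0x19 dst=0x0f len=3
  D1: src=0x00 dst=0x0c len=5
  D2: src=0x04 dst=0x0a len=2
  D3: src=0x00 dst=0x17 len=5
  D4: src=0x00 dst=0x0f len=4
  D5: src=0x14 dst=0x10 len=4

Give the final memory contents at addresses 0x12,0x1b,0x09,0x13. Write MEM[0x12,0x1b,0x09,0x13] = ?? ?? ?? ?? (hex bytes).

MEM[0x12,0x1b,0x09,0x13] = e7 5d 95 0f

  after D0: wrote 3B at 0x0f = dae142
  after D1: wrote 5B at 0x0c = 0fbbf56d5d
  after D2: wrote 2B at 0x0a = 5d37
  after D3: wrote 5B at 0x17 = 0fbbf56d5d
  after D4: wrote 4B at 0x0f = 0fbbf56d
  after D5: wrote 4B at 0x10 = aaeae70f
query mem[0x12]=0xe7, mem[0x1b]=0x5d, mem[0x09]=0x95, mem[0x13]=0x0f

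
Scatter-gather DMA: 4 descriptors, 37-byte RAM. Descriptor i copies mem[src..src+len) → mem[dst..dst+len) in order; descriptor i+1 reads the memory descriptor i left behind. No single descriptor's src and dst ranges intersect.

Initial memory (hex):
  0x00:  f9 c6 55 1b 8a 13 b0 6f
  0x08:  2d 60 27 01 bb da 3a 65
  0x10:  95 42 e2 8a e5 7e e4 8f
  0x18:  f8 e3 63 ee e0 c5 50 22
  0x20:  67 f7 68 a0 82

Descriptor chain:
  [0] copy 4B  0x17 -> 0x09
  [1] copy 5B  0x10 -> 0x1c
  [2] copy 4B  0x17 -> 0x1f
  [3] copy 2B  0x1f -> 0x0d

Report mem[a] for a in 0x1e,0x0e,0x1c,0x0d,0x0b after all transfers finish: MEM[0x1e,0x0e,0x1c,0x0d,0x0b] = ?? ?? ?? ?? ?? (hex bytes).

D0: mem[0x09..0x0c] <- [8f f8 e3 63]
D1: mem[0x1c..0x20] <- [95 42 e2 8a e5]
D2: mem[0x1f..0x22] <- [8f f8 e3 63]
D3: mem[0x0d..0x0e] <- [8f f8]
query mem[0x1e]=0xe2, mem[0x0e]=0xf8, mem[0x1c]=0x95, mem[0x0d]=0x8f, mem[0x0b]=0xe3

MEM[0x1e,0x0e,0x1c,0x0d,0x0b] = e2 f8 95 8f e3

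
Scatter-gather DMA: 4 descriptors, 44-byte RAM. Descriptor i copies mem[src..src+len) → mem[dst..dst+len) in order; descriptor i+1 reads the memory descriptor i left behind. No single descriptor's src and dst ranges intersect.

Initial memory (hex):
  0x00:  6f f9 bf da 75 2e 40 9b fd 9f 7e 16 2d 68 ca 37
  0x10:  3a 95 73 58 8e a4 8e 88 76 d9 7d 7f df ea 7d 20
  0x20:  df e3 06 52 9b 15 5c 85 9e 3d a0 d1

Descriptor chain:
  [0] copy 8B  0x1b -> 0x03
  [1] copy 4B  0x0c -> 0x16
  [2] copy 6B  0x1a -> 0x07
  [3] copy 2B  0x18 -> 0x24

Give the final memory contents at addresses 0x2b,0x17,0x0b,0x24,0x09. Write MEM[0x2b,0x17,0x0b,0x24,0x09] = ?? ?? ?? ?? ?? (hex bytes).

MEM[0x2b,0x17,0x0b,0x24,0x09] = d1 68 7d ca df

  after D0: wrote 8B at 0x03 = 7fdfea7d20dfe306
  after D1: wrote 4B at 0x16 = 2d68ca37
  after D2: wrote 6B at 0x07 = 7d7fdfea7d20
  after D3: wrote 2B at 0x24 = ca37
query mem[0x2b]=0xd1, mem[0x17]=0x68, mem[0x0b]=0x7d, mem[0x24]=0xca, mem[0x09]=0xdf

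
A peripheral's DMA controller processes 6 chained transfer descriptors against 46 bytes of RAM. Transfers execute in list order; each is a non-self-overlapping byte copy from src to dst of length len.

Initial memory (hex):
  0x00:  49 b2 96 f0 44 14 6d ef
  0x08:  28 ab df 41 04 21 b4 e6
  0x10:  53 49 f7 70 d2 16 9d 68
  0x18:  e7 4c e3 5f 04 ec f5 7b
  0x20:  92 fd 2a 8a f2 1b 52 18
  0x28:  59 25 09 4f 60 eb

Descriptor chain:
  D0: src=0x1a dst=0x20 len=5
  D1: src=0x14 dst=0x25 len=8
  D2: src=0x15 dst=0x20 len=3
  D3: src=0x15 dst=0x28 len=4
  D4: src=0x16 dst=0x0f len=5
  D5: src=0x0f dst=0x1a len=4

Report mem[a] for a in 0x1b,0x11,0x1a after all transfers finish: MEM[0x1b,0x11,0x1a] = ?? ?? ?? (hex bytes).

MEM[0x1b,0x11,0x1a] = 68 e7 9d

[0] 0x1a->0x20 len=5 : e3 5f 04 ec f5
[1] 0x14->0x25 len=8 : d2 16 9d 68 e7 4c e3 5f
[2] 0x15->0x20 len=3 : 16 9d 68
[3] 0x15->0x28 len=4 : 16 9d 68 e7
[4] 0x16->0x0f len=5 : 9d 68 e7 4c e3
[5] 0x0f->0x1a len=4 : 9d 68 e7 4c
query mem[0x1b]=0x68, mem[0x11]=0xe7, mem[0x1a]=0x9d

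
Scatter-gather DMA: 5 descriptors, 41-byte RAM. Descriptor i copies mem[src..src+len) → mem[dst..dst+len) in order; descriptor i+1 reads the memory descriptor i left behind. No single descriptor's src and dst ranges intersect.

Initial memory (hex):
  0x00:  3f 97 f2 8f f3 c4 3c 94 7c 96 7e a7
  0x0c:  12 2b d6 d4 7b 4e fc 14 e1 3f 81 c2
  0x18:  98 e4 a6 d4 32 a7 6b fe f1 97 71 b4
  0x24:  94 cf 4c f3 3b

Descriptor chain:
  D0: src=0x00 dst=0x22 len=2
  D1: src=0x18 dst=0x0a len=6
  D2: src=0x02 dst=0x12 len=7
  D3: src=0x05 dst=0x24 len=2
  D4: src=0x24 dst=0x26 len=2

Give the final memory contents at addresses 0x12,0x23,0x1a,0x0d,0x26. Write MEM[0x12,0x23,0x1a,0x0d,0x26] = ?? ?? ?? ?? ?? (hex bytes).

#0 dst[0x22+2] := {0x3f,0x97}
#1 dst[0x0a+6] := {0x98,0xe4,0xa6,0xd4,0x32,0xa7}
#2 dst[0x12+7] := {0xf2,0x8f,0xf3,0xc4,0x3c,0x94,0x7c}
#3 dst[0x24+2] := {0xc4,0x3c}
#4 dst[0x26+2] := {0xc4,0x3c}
query mem[0x12]=0xf2, mem[0x23]=0x97, mem[0x1a]=0xa6, mem[0x0d]=0xd4, mem[0x26]=0xc4

MEM[0x12,0x23,0x1a,0x0d,0x26] = f2 97 a6 d4 c4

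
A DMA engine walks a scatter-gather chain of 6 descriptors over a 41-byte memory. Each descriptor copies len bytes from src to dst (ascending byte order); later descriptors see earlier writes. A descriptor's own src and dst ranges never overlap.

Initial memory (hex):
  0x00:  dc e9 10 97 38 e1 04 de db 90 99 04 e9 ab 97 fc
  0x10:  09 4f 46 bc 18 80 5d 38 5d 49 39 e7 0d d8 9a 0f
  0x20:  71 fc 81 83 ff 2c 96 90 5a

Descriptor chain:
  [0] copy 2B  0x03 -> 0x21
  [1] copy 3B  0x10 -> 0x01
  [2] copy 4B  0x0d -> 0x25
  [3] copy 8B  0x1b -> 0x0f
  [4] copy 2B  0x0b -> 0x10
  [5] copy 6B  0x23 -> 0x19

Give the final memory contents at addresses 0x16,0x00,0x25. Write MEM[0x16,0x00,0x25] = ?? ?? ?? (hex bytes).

MEM[0x16,0x00,0x25] = 38 dc ab

  after D0: wrote 2B at 0x21 = 9738
  after D1: wrote 3B at 0x01 = 094f46
  after D2: wrote 4B at 0x25 = ab97fc09
  after D3: wrote 8B at 0x0f = e70dd89a0f719738
  after D4: wrote 2B at 0x10 = 04e9
  after D5: wrote 6B at 0x19 = 83ffab97fc09
query mem[0x16]=0x38, mem[0x00]=0xdc, mem[0x25]=0xab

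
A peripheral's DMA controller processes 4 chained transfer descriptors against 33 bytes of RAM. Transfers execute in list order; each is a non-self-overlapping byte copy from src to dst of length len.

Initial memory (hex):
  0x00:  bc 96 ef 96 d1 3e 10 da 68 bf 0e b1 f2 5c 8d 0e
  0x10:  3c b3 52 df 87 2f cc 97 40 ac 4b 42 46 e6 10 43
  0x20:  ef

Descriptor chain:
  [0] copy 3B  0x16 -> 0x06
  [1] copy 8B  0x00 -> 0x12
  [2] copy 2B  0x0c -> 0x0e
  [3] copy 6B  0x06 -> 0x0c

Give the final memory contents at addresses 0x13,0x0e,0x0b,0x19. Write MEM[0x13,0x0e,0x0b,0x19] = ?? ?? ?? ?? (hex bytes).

MEM[0x13,0x0e,0x0b,0x19] = 96 40 b1 97

[0] 0x16->0x06 len=3 : cc 97 40
[1] 0x00->0x12 len=8 : bc 96 ef 96 d1 3e cc 97
[2] 0x0c->0x0e len=2 : f2 5c
[3] 0x06->0x0c len=6 : cc 97 40 bf 0e b1
query mem[0x13]=0x96, mem[0x0e]=0x40, mem[0x0b]=0xb1, mem[0x19]=0x97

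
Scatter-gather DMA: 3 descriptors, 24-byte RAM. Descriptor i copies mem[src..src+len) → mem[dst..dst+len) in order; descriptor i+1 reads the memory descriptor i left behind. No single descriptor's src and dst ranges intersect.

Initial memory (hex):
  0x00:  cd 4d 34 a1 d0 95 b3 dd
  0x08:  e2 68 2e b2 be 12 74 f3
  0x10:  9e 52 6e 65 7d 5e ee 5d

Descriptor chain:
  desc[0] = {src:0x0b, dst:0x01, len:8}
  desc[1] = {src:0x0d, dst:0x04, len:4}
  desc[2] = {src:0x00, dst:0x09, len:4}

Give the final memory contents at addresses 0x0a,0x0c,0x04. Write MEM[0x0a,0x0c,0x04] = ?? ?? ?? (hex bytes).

MEM[0x0a,0x0c,0x04] = b2 12 12

#0 dst[0x01+8] := {0xb2,0xbe,0x12,0x74,0xf3,0x9e,0x52,0x6e}
#1 dst[0x04+4] := {0x12,0x74,0xf3,0x9e}
#2 dst[0x09+4] := {0xcd,0xb2,0xbe,0x12}
query mem[0x0a]=0xb2, mem[0x0c]=0x12, mem[0x04]=0x12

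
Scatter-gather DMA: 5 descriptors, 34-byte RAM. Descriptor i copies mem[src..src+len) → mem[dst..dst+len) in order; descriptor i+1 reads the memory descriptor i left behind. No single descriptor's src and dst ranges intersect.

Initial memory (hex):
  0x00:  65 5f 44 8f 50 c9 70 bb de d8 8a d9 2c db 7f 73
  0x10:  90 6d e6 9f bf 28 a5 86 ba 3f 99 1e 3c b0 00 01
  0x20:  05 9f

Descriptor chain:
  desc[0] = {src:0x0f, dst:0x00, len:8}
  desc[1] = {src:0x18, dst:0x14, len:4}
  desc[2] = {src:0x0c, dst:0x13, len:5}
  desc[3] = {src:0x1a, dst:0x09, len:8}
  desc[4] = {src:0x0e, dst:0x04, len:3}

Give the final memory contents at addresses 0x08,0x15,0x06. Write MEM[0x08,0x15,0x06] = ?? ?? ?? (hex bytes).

MEM[0x08,0x15,0x06] = de 7f 9f

  after D0: wrote 8B at 0x00 = 73906de69fbf28a5
  after D1: wrote 4B at 0x14 = ba3f991e
  after D2: wrote 5B at 0x13 = 2cdb7f7390
  after D3: wrote 8B at 0x09 = 991e3cb00001059f
  after D4: wrote 3B at 0x04 = 01059f
query mem[0x08]=0xde, mem[0x15]=0x7f, mem[0x06]=0x9f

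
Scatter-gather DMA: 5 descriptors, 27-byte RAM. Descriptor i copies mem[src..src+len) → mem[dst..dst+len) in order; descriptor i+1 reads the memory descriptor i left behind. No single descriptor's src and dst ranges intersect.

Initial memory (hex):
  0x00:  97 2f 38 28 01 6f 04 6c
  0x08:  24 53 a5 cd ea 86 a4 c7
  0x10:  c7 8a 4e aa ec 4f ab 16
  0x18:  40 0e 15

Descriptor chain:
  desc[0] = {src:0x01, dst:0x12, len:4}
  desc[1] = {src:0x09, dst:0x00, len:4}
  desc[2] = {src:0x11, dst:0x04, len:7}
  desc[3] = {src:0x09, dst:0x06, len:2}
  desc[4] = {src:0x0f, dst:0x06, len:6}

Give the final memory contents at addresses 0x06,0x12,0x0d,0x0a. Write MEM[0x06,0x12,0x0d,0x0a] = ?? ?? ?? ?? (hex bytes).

MEM[0x06,0x12,0x0d,0x0a] = c7 2f 86 38

#0 dst[0x12+4] := {0x2f,0x38,0x28,0x01}
#1 dst[0x00+4] := {0x53,0xa5,0xcd,0xea}
#2 dst[0x04+7] := {0x8a,0x2f,0x38,0x28,0x01,0xab,0x16}
#3 dst[0x06+2] := {0xab,0x16}
#4 dst[0x06+6] := {0xc7,0xc7,0x8a,0x2f,0x38,0x28}
query mem[0x06]=0xc7, mem[0x12]=0x2f, mem[0x0d]=0x86, mem[0x0a]=0x38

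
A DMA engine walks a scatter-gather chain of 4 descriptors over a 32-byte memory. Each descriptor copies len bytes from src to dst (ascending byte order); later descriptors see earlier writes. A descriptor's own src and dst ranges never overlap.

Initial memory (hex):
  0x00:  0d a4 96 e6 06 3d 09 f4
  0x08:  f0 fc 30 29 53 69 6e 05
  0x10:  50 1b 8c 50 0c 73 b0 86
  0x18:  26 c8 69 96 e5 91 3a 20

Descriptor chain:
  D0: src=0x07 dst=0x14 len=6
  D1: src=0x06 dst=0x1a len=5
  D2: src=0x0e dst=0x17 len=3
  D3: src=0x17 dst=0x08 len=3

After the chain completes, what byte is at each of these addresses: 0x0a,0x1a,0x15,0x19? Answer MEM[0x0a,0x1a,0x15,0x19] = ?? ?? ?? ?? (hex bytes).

MEM[0x0a,0x1a,0x15,0x19] = 50 09 f0 50

[0] 0x07->0x14 len=6 : f4 f0 fc 30 29 53
[1] 0x06->0x1a len=5 : 09 f4 f0 fc 30
[2] 0x0e->0x17 len=3 : 6e 05 50
[3] 0x17->0x08 len=3 : 6e 05 50
query mem[0x0a]=0x50, mem[0x1a]=0x09, mem[0x15]=0xf0, mem[0x19]=0x50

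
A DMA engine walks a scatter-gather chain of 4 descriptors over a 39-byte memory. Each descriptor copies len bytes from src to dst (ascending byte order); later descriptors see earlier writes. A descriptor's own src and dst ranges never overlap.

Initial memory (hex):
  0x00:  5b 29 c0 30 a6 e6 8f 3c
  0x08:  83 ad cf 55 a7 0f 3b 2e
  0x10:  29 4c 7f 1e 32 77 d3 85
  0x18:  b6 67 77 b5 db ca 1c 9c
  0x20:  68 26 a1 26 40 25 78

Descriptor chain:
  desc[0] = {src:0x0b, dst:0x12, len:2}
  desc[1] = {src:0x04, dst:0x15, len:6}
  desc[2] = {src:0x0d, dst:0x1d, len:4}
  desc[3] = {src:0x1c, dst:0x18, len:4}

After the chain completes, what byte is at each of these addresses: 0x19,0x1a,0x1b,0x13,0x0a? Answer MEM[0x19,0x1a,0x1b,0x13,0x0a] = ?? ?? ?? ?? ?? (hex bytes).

D0: mem[0x12..0x13] <- [55 a7]
D1: mem[0x15..0x1a] <- [a6 e6 8f 3c 83 ad]
D2: mem[0x1d..0x20] <- [0f 3b 2e 29]
D3: mem[0x18..0x1b] <- [db 0f 3b 2e]
query mem[0x19]=0x0f, mem[0x1a]=0x3b, mem[0x1b]=0x2e, mem[0x13]=0xa7, mem[0x0a]=0xcf

MEM[0x19,0x1a,0x1b,0x13,0x0a] = 0f 3b 2e a7 cf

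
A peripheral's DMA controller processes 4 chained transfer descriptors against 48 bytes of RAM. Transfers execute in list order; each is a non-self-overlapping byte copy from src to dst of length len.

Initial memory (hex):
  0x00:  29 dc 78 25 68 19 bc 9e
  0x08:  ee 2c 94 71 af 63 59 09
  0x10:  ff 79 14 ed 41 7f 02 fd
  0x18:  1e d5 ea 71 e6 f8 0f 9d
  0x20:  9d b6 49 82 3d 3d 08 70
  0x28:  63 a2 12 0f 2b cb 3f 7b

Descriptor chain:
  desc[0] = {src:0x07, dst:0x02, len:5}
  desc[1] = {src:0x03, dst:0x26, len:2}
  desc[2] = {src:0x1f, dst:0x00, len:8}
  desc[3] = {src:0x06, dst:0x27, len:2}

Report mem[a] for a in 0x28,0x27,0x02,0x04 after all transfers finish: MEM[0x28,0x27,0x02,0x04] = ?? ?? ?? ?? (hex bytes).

D0: mem[0x02..0x06] <- [9e ee 2c 94 71]
D1: mem[0x26..0x27] <- [ee 2c]
D2: mem[0x00..0x07] <- [9d 9d b6 49 82 3d 3d ee]
D3: mem[0x27..0x28] <- [3d ee]
query mem[0x28]=0xee, mem[0x27]=0x3d, mem[0x02]=0xb6, mem[0x04]=0x82

MEM[0x28,0x27,0x02,0x04] = ee 3d b6 82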